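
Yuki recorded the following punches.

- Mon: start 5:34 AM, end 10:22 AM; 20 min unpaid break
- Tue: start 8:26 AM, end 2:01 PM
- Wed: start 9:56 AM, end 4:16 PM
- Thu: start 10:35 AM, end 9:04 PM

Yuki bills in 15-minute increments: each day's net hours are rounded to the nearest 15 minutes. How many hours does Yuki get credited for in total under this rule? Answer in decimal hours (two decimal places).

Mon: 5:34 AM–10:22 AM = 4 h 48 min − 20 min = 4 h 28 min → rounds to 4 h 30 min
Tue: 8:26 AM–2:01 PM = 5 h 35 min → rounds to 5 h 30 min
Wed: 9:56 AM–4:16 PM = 6 h 20 min → rounds to 6 h 15 min
Thu: 10:35 AM–9:04 PM = 10 h 29 min → rounds to 10 h 30 min
Total credited: 26 h 45 min.

26.75 hours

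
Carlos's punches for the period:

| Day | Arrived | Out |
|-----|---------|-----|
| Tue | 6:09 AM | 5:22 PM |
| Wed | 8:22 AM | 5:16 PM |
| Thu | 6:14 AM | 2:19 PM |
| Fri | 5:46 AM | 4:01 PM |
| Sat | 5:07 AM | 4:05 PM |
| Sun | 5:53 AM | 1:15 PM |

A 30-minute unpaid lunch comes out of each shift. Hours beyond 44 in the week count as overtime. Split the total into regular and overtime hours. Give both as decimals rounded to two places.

Tue: 6:09 AM–5:22 PM = 11 h 13 min; less 30 min break → 10 h 43 min
Wed: 8:22 AM–5:16 PM = 8 h 54 min; less 30 min break → 8 h 24 min
Thu: 6:14 AM–2:19 PM = 8 h 5 min; less 30 min break → 7 h 35 min
Fri: 5:46 AM–4:01 PM = 10 h 15 min; less 30 min break → 9 h 45 min
Sat: 5:07 AM–4:05 PM = 10 h 58 min; less 30 min break → 10 h 28 min
Sun: 5:53 AM–1:15 PM = 7 h 22 min; less 30 min break → 6 h 52 min
Total worked: 53 h 47 min = 53.78 h.
Threshold 44 h → overtime 9 h 47 min, regular 44 h 0 min.

Regular 44.00 hours, overtime 9.78 hours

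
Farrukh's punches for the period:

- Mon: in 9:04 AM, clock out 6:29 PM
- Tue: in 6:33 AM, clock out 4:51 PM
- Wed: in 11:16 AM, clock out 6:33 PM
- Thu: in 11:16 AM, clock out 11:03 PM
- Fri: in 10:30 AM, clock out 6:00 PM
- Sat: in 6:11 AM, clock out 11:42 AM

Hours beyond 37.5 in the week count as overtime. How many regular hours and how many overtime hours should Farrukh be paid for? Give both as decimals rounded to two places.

Regular 37.50 hours, overtime 14.30 hours

Mon: 9:04 AM–6:29 PM = 9 h 25 min
Tue: 6:33 AM–4:51 PM = 10 h 18 min
Wed: 11:16 AM–6:33 PM = 7 h 17 min
Thu: 11:16 AM–11:03 PM = 11 h 47 min
Fri: 10:30 AM–6:00 PM = 7 h 30 min
Sat: 6:11 AM–11:42 AM = 5 h 31 min
Total worked: 51 h 48 min = 51.80 h.
Threshold 37.5 h → overtime 14 h 18 min, regular 37 h 30 min.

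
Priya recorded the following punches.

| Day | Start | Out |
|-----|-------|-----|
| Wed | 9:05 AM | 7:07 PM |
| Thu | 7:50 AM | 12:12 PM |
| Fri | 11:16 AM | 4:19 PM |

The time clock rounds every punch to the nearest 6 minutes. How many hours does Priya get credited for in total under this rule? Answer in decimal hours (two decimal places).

19.40 hours

Wed: in 9:05 AM→9:06 AM, out 7:07 PM→7:06 PM; 10 h 0 min
Thu: in 7:50 AM→7:48 AM, out 12:12 PM→12:12 PM; 4 h 24 min
Fri: in 11:16 AM→11:18 AM, out 4:19 PM→4:18 PM; 5 h 0 min
Total credited: 19 h 24 min.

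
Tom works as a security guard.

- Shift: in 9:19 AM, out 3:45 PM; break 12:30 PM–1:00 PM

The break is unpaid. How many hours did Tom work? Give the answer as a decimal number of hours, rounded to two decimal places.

Shift: 9:19 AM–3:45 PM = 6 h 26 min; less 30 min break → 5 h 56 min

5.93 hours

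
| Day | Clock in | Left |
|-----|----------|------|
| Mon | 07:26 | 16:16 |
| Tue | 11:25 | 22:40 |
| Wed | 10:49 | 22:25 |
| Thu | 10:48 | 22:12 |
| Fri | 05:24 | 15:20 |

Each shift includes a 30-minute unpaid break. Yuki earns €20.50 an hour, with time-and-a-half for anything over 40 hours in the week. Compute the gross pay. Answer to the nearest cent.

Mon: 07:26–16:16 = 8 h 50 min; less 30 min break → 8 h 20 min
Tue: 11:25–22:40 = 11 h 15 min; less 30 min break → 10 h 45 min
Wed: 10:49–22:25 = 11 h 36 min; less 30 min break → 11 h 6 min
Thu: 10:48–22:12 = 11 h 24 min; less 30 min break → 10 h 54 min
Fri: 05:24–15:20 = 9 h 56 min; less 30 min break → 9 h 26 min
Total worked: 50 h 31 min = 3031 min.
Regular 40 h 0 min = 2400 min at €20.50/h; overtime 10 h 31 min = 631 min at €30.75/h.
Pay = (2400 × €20.50 + 631 × €30.75) ÷ 60 = €1143.39.

€1143.39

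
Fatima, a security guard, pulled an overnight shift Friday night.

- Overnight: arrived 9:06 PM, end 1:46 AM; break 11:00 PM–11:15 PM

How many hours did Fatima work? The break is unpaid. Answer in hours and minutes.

4 h 25 min

Overnight: 9:06 PM → midnight = 2 h 54 min; midnight → 1:46 AM = 1 h 46 min; span 4 h 40 min; less 15 min break → 4 h 25 min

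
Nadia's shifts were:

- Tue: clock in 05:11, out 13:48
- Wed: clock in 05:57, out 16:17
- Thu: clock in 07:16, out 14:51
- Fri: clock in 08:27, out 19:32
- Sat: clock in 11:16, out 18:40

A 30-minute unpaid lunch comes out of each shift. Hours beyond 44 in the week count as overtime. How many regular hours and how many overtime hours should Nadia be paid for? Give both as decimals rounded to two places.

Tue: 05:11–13:48 = 8 h 37 min; less 30 min break → 8 h 7 min
Wed: 05:57–16:17 = 10 h 20 min; less 30 min break → 9 h 50 min
Thu: 07:16–14:51 = 7 h 35 min; less 30 min break → 7 h 5 min
Fri: 08:27–19:32 = 11 h 5 min; less 30 min break → 10 h 35 min
Sat: 11:16–18:40 = 7 h 24 min; less 30 min break → 6 h 54 min
Total worked: 42 h 31 min = 42.52 h.
Threshold 44 h → overtime 0 h 0 min, regular 42 h 31 min.

Regular 42.52 hours, overtime 0.00 hours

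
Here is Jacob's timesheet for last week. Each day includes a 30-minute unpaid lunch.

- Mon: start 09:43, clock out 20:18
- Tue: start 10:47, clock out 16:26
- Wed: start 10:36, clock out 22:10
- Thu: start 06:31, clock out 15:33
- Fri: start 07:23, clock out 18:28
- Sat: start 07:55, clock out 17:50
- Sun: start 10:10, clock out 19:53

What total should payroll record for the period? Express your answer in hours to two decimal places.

64.05 hours

Mon: 09:43–20:18 = 10 h 35 min; less 30 min break → 10 h 5 min
Tue: 10:47–16:26 = 5 h 39 min; less 30 min break → 5 h 9 min
Wed: 10:36–22:10 = 11 h 34 min; less 30 min break → 11 h 4 min
Thu: 06:31–15:33 = 9 h 2 min; less 30 min break → 8 h 32 min
Fri: 07:23–18:28 = 11 h 5 min; less 30 min break → 10 h 35 min
Sat: 07:55–17:50 = 9 h 55 min; less 30 min break → 9 h 25 min
Sun: 10:10–19:53 = 9 h 43 min; less 30 min break → 9 h 13 min
Total: 10 h 5 min + 5 h 9 min + 11 h 4 min + 8 h 32 min + 10 h 35 min + 9 h 25 min + 9 h 13 min = 64 h 3 min.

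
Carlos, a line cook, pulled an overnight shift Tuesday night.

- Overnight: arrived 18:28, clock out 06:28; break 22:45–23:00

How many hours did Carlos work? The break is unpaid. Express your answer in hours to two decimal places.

11.75 hours

Overnight: 18:28 → midnight = 5 h 32 min; midnight → 06:28 = 6 h 28 min; span 12 h 0 min; less 15 min break → 11 h 45 min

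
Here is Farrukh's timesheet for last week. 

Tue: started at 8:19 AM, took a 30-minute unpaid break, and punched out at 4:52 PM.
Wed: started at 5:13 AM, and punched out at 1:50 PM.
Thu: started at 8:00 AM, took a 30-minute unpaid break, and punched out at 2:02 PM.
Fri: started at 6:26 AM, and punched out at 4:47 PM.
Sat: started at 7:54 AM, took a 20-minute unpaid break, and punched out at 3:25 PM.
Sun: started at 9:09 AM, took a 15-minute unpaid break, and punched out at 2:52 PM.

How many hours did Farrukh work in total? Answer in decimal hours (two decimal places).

45.20 hours

Tue: 8:19 AM–4:52 PM = 8 h 33 min; less 30 min break → 8 h 3 min
Wed: 5:13 AM–1:50 PM = 8 h 37 min
Thu: 8:00 AM–2:02 PM = 6 h 2 min; less 30 min break → 5 h 32 min
Fri: 6:26 AM–4:47 PM = 10 h 21 min
Sat: 7:54 AM–3:25 PM = 7 h 31 min; less 20 min break → 7 h 11 min
Sun: 9:09 AM–2:52 PM = 5 h 43 min; less 15 min break → 5 h 28 min
Total: 8 h 3 min + 8 h 37 min + 5 h 32 min + 10 h 21 min + 7 h 11 min + 5 h 28 min = 45 h 12 min.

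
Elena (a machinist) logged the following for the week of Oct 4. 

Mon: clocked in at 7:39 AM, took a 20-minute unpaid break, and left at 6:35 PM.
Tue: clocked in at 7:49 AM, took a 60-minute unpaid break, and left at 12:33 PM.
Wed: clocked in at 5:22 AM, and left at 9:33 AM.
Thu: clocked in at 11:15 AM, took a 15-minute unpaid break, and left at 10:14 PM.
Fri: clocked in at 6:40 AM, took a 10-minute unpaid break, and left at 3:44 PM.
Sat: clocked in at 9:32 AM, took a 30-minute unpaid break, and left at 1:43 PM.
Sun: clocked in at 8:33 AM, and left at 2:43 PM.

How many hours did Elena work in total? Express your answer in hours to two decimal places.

Mon: 7:39 AM–6:35 PM = 10 h 56 min; less 20 min break → 10 h 36 min
Tue: 7:49 AM–12:33 PM = 4 h 44 min; less 60 min break → 3 h 44 min
Wed: 5:22 AM–9:33 AM = 4 h 11 min
Thu: 11:15 AM–10:14 PM = 10 h 59 min; less 15 min break → 10 h 44 min
Fri: 6:40 AM–3:44 PM = 9 h 4 min; less 10 min break → 8 h 54 min
Sat: 9:32 AM–1:43 PM = 4 h 11 min; less 30 min break → 3 h 41 min
Sun: 8:33 AM–2:43 PM = 6 h 10 min
Total: 10 h 36 min + 3 h 44 min + 4 h 11 min + 10 h 44 min + 8 h 54 min + 3 h 41 min + 6 h 10 min = 48 h 0 min.

48.00 hours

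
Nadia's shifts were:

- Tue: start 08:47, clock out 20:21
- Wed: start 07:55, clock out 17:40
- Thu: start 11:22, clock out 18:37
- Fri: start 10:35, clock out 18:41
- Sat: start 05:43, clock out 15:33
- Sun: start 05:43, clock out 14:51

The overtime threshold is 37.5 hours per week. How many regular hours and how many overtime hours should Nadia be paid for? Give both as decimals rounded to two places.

Regular 37.50 hours, overtime 18.13 hours

Tue: 08:47–20:21 = 11 h 34 min
Wed: 07:55–17:40 = 9 h 45 min
Thu: 11:22–18:37 = 7 h 15 min
Fri: 10:35–18:41 = 8 h 6 min
Sat: 05:43–15:33 = 9 h 50 min
Sun: 05:43–14:51 = 9 h 8 min
Total worked: 55 h 38 min = 55.63 h.
Threshold 37.5 h → overtime 18 h 8 min, regular 37 h 30 min.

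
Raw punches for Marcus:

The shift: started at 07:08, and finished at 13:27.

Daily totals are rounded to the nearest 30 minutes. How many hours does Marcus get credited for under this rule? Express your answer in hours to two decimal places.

6.50 hours

The shift: 07:08–13:27 = 6 h 19 min → rounds to 6 h 30 min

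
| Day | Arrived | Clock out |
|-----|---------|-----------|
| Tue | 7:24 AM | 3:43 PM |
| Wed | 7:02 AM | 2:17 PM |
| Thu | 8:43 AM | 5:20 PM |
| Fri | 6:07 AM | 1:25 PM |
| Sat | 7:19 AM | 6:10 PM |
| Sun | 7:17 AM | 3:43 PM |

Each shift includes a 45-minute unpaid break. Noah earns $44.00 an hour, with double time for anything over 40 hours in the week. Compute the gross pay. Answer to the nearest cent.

Tue: 7:24 AM–3:43 PM = 8 h 19 min; less 45 min break → 7 h 34 min
Wed: 7:02 AM–2:17 PM = 7 h 15 min; less 45 min break → 6 h 30 min
Thu: 8:43 AM–5:20 PM = 8 h 37 min; less 45 min break → 7 h 52 min
Fri: 6:07 AM–1:25 PM = 7 h 18 min; less 45 min break → 6 h 33 min
Sat: 7:19 AM–6:10 PM = 10 h 51 min; less 45 min break → 10 h 6 min
Sun: 7:17 AM–3:43 PM = 8 h 26 min; less 45 min break → 7 h 41 min
Total worked: 46 h 16 min = 2776 min.
Regular 40 h 0 min = 2400 min at $44.00/h; overtime 6 h 16 min = 376 min at $88.00/h.
Pay = (2400 × $44.00 + 376 × $88.00) ÷ 60 = $2311.47.

$2311.47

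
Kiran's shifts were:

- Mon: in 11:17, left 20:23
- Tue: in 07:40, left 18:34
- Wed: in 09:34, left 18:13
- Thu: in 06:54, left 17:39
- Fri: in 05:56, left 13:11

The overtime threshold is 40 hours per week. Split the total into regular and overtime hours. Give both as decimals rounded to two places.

Regular 40.00 hours, overtime 6.65 hours

Mon: 11:17–20:23 = 9 h 6 min
Tue: 07:40–18:34 = 10 h 54 min
Wed: 09:34–18:13 = 8 h 39 min
Thu: 06:54–17:39 = 10 h 45 min
Fri: 05:56–13:11 = 7 h 15 min
Total worked: 46 h 39 min = 46.65 h.
Threshold 40 h → overtime 6 h 39 min, regular 40 h 0 min.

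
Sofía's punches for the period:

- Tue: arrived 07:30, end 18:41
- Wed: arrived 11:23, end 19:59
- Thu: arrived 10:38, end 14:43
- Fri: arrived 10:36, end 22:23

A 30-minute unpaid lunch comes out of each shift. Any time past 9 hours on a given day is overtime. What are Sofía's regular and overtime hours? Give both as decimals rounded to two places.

Regular 29.68 hours, overtime 3.97 hours

Tue: 07:30–18:41 = 11 h 11 min; less 30 min break → 10 h 41 min
Wed: 11:23–19:59 = 8 h 36 min; less 30 min break → 8 h 6 min
Thu: 10:38–14:43 = 4 h 5 min; less 30 min break → 3 h 35 min
Fri: 10:36–22:23 = 11 h 47 min; less 30 min break → 11 h 17 min
Tue reg 9 h 0 min / OT 1 h 41 min; Wed reg 8 h 6 min / OT 0 h 0 min; Thu reg 3 h 35 min / OT 0 h 0 min; Fri reg 9 h 0 min / OT 2 h 17 min.
Totals: regular 29 h 41 min, overtime 3 h 58 min.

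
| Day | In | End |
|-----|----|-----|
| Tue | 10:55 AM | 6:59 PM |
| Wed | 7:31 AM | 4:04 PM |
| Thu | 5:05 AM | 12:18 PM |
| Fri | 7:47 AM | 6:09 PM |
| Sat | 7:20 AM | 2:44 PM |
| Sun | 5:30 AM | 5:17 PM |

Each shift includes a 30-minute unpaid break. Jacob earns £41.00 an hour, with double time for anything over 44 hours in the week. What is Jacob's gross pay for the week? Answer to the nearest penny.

£2327.43

Tue: 10:55 AM–6:59 PM = 8 h 4 min; less 30 min break → 7 h 34 min
Wed: 7:31 AM–4:04 PM = 8 h 33 min; less 30 min break → 8 h 3 min
Thu: 5:05 AM–12:18 PM = 7 h 13 min; less 30 min break → 6 h 43 min
Fri: 7:47 AM–6:09 PM = 10 h 22 min; less 30 min break → 9 h 52 min
Sat: 7:20 AM–2:44 PM = 7 h 24 min; less 30 min break → 6 h 54 min
Sun: 5:30 AM–5:17 PM = 11 h 47 min; less 30 min break → 11 h 17 min
Total worked: 50 h 23 min = 3023 min.
Regular 44 h 0 min = 2640 min at £41.00/h; overtime 6 h 23 min = 383 min at £82.00/h.
Pay = (2640 × £41.00 + 383 × £82.00) ÷ 60 = £2327.43.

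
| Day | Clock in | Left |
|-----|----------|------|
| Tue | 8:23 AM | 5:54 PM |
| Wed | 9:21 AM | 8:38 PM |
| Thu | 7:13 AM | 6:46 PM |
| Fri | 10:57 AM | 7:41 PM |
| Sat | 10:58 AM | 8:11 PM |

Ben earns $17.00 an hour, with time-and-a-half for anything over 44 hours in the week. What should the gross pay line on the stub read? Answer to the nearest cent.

Tue: 8:23 AM–5:54 PM = 9 h 31 min
Wed: 9:21 AM–8:38 PM = 11 h 17 min
Thu: 7:13 AM–6:46 PM = 11 h 33 min
Fri: 10:57 AM–7:41 PM = 8 h 44 min
Sat: 10:58 AM–8:11 PM = 9 h 13 min
Total worked: 50 h 18 min = 3018 min.
Regular 44 h 0 min = 2640 min at $17.00/h; overtime 6 h 18 min = 378 min at $25.50/h.
Pay = (2640 × $17.00 + 378 × $25.50) ÷ 60 = $908.65.

$908.65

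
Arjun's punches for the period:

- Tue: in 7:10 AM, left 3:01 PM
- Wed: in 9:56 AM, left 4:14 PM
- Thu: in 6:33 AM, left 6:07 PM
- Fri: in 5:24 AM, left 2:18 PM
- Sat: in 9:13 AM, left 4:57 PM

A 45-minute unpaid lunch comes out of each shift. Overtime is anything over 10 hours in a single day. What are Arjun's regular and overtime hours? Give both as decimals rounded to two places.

Tue: 7:10 AM–3:01 PM = 7 h 51 min; less 45 min break → 7 h 6 min
Wed: 9:56 AM–4:14 PM = 6 h 18 min; less 45 min break → 5 h 33 min
Thu: 6:33 AM–6:07 PM = 11 h 34 min; less 45 min break → 10 h 49 min
Fri: 5:24 AM–2:18 PM = 8 h 54 min; less 45 min break → 8 h 9 min
Sat: 9:13 AM–4:57 PM = 7 h 44 min; less 45 min break → 6 h 59 min
Tue reg 7 h 6 min / OT 0 h 0 min; Wed reg 5 h 33 min / OT 0 h 0 min; Thu reg 10 h 0 min / OT 0 h 49 min; Fri reg 8 h 9 min / OT 0 h 0 min; Sat reg 6 h 59 min / OT 0 h 0 min.
Totals: regular 37 h 47 min, overtime 0 h 49 min.

Regular 37.78 hours, overtime 0.82 hours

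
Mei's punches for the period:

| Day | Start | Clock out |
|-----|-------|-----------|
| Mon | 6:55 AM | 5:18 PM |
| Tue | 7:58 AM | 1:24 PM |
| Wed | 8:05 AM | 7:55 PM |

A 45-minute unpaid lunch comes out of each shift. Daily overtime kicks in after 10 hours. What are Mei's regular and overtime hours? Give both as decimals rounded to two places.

Mon: 6:55 AM–5:18 PM = 10 h 23 min; less 45 min break → 9 h 38 min
Tue: 7:58 AM–1:24 PM = 5 h 26 min; less 45 min break → 4 h 41 min
Wed: 8:05 AM–7:55 PM = 11 h 50 min; less 45 min break → 11 h 5 min
Mon reg 9 h 38 min / OT 0 h 0 min; Tue reg 4 h 41 min / OT 0 h 0 min; Wed reg 10 h 0 min / OT 1 h 5 min.
Totals: regular 24 h 19 min, overtime 1 h 5 min.

Regular 24.32 hours, overtime 1.08 hours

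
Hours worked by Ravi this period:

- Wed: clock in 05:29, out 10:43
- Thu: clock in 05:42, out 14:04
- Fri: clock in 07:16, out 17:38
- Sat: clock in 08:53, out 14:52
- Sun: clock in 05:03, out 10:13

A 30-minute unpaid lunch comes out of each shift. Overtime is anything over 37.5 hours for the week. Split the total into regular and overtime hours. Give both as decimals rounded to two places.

Regular 32.62 hours, overtime 0.00 hours

Wed: 05:29–10:43 = 5 h 14 min; less 30 min break → 4 h 44 min
Thu: 05:42–14:04 = 8 h 22 min; less 30 min break → 7 h 52 min
Fri: 07:16–17:38 = 10 h 22 min; less 30 min break → 9 h 52 min
Sat: 08:53–14:52 = 5 h 59 min; less 30 min break → 5 h 29 min
Sun: 05:03–10:13 = 5 h 10 min; less 30 min break → 4 h 40 min
Total worked: 32 h 37 min = 32.62 h.
Threshold 37.5 h → overtime 0 h 0 min, regular 32 h 37 min.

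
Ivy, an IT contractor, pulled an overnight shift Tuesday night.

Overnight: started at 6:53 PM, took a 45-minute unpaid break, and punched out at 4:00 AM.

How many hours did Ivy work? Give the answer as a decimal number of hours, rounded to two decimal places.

Overnight: 6:53 PM → midnight = 5 h 7 min; midnight → 4:00 AM = 4 h 0 min; span 9 h 7 min; less 45 min break → 8 h 22 min

8.37 hours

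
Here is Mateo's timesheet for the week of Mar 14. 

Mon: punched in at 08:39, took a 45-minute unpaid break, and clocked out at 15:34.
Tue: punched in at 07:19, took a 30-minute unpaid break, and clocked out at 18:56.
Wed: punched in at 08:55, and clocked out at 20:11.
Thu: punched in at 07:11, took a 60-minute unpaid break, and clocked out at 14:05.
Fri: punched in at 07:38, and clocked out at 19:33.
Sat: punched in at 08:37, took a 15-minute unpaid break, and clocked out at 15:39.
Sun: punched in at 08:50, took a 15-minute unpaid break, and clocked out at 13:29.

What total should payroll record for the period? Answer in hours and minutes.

57 h 33 min

Mon: 08:39–15:34 = 6 h 55 min; less 45 min break → 6 h 10 min
Tue: 07:19–18:56 = 11 h 37 min; less 30 min break → 11 h 7 min
Wed: 08:55–20:11 = 11 h 16 min
Thu: 07:11–14:05 = 6 h 54 min; less 60 min break → 5 h 54 min
Fri: 07:38–19:33 = 11 h 55 min
Sat: 08:37–15:39 = 7 h 2 min; less 15 min break → 6 h 47 min
Sun: 08:50–13:29 = 4 h 39 min; less 15 min break → 4 h 24 min
Total: 6 h 10 min + 11 h 7 min + 11 h 16 min + 5 h 54 min + 11 h 55 min + 6 h 47 min + 4 h 24 min = 57 h 33 min.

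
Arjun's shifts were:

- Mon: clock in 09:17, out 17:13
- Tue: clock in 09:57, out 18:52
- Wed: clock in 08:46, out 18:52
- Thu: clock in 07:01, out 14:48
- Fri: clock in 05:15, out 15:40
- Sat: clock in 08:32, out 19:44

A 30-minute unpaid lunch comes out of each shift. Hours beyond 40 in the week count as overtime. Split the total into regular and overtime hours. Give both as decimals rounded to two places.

Regular 40.00 hours, overtime 13.35 hours

Mon: 09:17–17:13 = 7 h 56 min; less 30 min break → 7 h 26 min
Tue: 09:57–18:52 = 8 h 55 min; less 30 min break → 8 h 25 min
Wed: 08:46–18:52 = 10 h 6 min; less 30 min break → 9 h 36 min
Thu: 07:01–14:48 = 7 h 47 min; less 30 min break → 7 h 17 min
Fri: 05:15–15:40 = 10 h 25 min; less 30 min break → 9 h 55 min
Sat: 08:32–19:44 = 11 h 12 min; less 30 min break → 10 h 42 min
Total worked: 53 h 21 min = 53.35 h.
Threshold 40 h → overtime 13 h 21 min, regular 40 h 0 min.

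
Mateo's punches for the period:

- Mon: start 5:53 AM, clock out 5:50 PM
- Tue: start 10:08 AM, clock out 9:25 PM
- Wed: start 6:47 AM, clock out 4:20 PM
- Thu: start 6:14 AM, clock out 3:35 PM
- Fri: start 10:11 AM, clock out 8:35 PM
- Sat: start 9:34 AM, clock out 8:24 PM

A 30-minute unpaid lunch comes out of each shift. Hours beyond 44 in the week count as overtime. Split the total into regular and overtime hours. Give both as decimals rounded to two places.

Regular 44.00 hours, overtime 16.37 hours

Mon: 5:53 AM–5:50 PM = 11 h 57 min; less 30 min break → 11 h 27 min
Tue: 10:08 AM–9:25 PM = 11 h 17 min; less 30 min break → 10 h 47 min
Wed: 6:47 AM–4:20 PM = 9 h 33 min; less 30 min break → 9 h 3 min
Thu: 6:14 AM–3:35 PM = 9 h 21 min; less 30 min break → 8 h 51 min
Fri: 10:11 AM–8:35 PM = 10 h 24 min; less 30 min break → 9 h 54 min
Sat: 9:34 AM–8:24 PM = 10 h 50 min; less 30 min break → 10 h 20 min
Total worked: 60 h 22 min = 60.37 h.
Threshold 44 h → overtime 16 h 22 min, regular 44 h 0 min.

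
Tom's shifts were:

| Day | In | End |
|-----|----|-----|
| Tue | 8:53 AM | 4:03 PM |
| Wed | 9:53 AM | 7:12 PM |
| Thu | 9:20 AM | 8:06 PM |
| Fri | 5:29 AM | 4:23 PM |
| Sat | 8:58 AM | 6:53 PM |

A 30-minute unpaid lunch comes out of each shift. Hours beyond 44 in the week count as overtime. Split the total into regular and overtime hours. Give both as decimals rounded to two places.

Tue: 8:53 AM–4:03 PM = 7 h 10 min; less 30 min break → 6 h 40 min
Wed: 9:53 AM–7:12 PM = 9 h 19 min; less 30 min break → 8 h 49 min
Thu: 9:20 AM–8:06 PM = 10 h 46 min; less 30 min break → 10 h 16 min
Fri: 5:29 AM–4:23 PM = 10 h 54 min; less 30 min break → 10 h 24 min
Sat: 8:58 AM–6:53 PM = 9 h 55 min; less 30 min break → 9 h 25 min
Total worked: 45 h 34 min = 45.57 h.
Threshold 44 h → overtime 1 h 34 min, regular 44 h 0 min.

Regular 44.00 hours, overtime 1.57 hours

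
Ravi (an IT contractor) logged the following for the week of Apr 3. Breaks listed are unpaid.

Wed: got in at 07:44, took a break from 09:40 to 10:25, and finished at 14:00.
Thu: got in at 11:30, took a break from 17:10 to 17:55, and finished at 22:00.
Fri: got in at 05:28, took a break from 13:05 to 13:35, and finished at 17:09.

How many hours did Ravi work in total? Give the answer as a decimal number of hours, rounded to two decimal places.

26.45 hours

Wed: 07:44–14:00 = 6 h 16 min; less 45 min break → 5 h 31 min
Thu: 11:30–22:00 = 10 h 30 min; less 45 min break → 9 h 45 min
Fri: 05:28–17:09 = 11 h 41 min; less 30 min break → 11 h 11 min
Total: 5 h 31 min + 9 h 45 min + 11 h 11 min = 26 h 27 min.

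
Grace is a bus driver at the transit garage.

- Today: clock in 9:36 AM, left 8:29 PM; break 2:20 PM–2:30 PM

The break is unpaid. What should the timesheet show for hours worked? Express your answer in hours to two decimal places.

10.72 hours

Today: 9:36 AM–8:29 PM = 10 h 53 min; less 10 min break → 10 h 43 min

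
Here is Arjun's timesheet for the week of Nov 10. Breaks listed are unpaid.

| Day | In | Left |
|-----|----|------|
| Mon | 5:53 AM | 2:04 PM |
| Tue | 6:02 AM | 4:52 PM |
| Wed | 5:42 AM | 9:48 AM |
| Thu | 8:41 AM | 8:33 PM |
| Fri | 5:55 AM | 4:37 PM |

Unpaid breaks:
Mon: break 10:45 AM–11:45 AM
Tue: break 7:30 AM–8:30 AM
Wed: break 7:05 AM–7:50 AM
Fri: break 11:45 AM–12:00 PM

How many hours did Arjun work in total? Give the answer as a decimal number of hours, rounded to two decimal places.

42.68 hours

Mon: 5:53 AM–2:04 PM = 8 h 11 min; less 60 min break → 7 h 11 min
Tue: 6:02 AM–4:52 PM = 10 h 50 min; less 60 min break → 9 h 50 min
Wed: 5:42 AM–9:48 AM = 4 h 6 min; less 45 min break → 3 h 21 min
Thu: 8:41 AM–8:33 PM = 11 h 52 min
Fri: 5:55 AM–4:37 PM = 10 h 42 min; less 15 min break → 10 h 27 min
Total: 7 h 11 min + 9 h 50 min + 3 h 21 min + 11 h 52 min + 10 h 27 min = 42 h 41 min.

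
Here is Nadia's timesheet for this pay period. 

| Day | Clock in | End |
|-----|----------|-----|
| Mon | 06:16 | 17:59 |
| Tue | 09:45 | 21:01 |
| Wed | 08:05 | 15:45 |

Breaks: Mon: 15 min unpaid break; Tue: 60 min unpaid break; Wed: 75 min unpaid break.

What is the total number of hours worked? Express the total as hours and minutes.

28 h 9 min

Mon: 06:16–17:59 = 11 h 43 min; less 15 min break → 11 h 28 min
Tue: 09:45–21:01 = 11 h 16 min; less 60 min break → 10 h 16 min
Wed: 08:05–15:45 = 7 h 40 min; less 75 min break → 6 h 25 min
Total: 11 h 28 min + 10 h 16 min + 6 h 25 min = 28 h 9 min.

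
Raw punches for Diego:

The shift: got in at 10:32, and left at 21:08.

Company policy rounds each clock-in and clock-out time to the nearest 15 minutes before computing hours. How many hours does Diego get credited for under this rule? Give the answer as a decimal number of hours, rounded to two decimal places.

The shift: in 10:32→10:30, out 21:08→21:15; 10 h 45 min

10.75 hours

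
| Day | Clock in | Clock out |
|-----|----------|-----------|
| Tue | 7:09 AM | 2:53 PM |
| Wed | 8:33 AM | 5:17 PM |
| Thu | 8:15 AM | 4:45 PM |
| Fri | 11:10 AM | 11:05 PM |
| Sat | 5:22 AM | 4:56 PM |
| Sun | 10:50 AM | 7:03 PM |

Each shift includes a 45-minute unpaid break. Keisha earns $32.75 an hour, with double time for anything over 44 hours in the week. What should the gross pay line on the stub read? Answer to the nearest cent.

Tue: 7:09 AM–2:53 PM = 7 h 44 min; less 45 min break → 6 h 59 min
Wed: 8:33 AM–5:17 PM = 8 h 44 min; less 45 min break → 7 h 59 min
Thu: 8:15 AM–4:45 PM = 8 h 30 min; less 45 min break → 7 h 45 min
Fri: 11:10 AM–11:05 PM = 11 h 55 min; less 45 min break → 11 h 10 min
Sat: 5:22 AM–4:56 PM = 11 h 34 min; less 45 min break → 10 h 49 min
Sun: 10:50 AM–7:03 PM = 8 h 13 min; less 45 min break → 7 h 28 min
Total worked: 52 h 10 min = 3130 min.
Regular 44 h 0 min = 2640 min at $32.75/h; overtime 8 h 10 min = 490 min at $65.50/h.
Pay = (2640 × $32.75 + 490 × $65.50) ÷ 60 = $1975.92.

$1975.92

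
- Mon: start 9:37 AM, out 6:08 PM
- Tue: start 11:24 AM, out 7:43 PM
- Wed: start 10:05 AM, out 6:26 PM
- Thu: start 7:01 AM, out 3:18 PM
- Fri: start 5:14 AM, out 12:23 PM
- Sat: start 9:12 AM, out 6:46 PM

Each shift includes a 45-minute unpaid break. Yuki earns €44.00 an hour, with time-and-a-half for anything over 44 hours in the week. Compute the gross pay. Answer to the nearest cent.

Mon: 9:37 AM–6:08 PM = 8 h 31 min; less 45 min break → 7 h 46 min
Tue: 11:24 AM–7:43 PM = 8 h 19 min; less 45 min break → 7 h 34 min
Wed: 10:05 AM–6:26 PM = 8 h 21 min; less 45 min break → 7 h 36 min
Thu: 7:01 AM–3:18 PM = 8 h 17 min; less 45 min break → 7 h 32 min
Fri: 5:14 AM–12:23 PM = 7 h 9 min; less 45 min break → 6 h 24 min
Sat: 9:12 AM–6:46 PM = 9 h 34 min; less 45 min break → 8 h 49 min
Total worked: 45 h 41 min = 2741 min.
Regular 44 h 0 min = 2640 min at €44.00/h; overtime 1 h 41 min = 101 min at €66.00/h.
Pay = (2640 × €44.00 + 101 × €66.00) ÷ 60 = €2047.10.

€2047.10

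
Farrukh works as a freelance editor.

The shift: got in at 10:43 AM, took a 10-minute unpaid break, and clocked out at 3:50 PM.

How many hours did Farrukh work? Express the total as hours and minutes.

The shift: 10:43 AM–3:50 PM = 5 h 7 min; less 10 min break → 4 h 57 min

4 h 57 min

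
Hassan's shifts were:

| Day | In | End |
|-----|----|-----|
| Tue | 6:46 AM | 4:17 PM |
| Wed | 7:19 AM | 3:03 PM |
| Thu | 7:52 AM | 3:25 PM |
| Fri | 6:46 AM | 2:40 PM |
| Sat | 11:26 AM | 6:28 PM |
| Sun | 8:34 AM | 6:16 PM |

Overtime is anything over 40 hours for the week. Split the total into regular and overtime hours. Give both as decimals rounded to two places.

Regular 40.00 hours, overtime 9.43 hours

Tue: 6:46 AM–4:17 PM = 9 h 31 min
Wed: 7:19 AM–3:03 PM = 7 h 44 min
Thu: 7:52 AM–3:25 PM = 7 h 33 min
Fri: 6:46 AM–2:40 PM = 7 h 54 min
Sat: 11:26 AM–6:28 PM = 7 h 2 min
Sun: 8:34 AM–6:16 PM = 9 h 42 min
Total worked: 49 h 26 min = 49.43 h.
Threshold 40 h → overtime 9 h 26 min, regular 40 h 0 min.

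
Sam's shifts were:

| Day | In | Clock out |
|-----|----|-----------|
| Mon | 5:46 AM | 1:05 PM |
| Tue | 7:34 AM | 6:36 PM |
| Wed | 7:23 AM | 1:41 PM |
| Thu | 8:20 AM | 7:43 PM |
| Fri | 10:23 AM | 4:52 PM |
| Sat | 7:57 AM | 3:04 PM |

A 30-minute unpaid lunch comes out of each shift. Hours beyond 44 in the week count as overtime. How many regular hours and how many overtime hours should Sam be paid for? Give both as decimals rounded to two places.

Regular 44.00 hours, overtime 2.63 hours

Mon: 5:46 AM–1:05 PM = 7 h 19 min; less 30 min break → 6 h 49 min
Tue: 7:34 AM–6:36 PM = 11 h 2 min; less 30 min break → 10 h 32 min
Wed: 7:23 AM–1:41 PM = 6 h 18 min; less 30 min break → 5 h 48 min
Thu: 8:20 AM–7:43 PM = 11 h 23 min; less 30 min break → 10 h 53 min
Fri: 10:23 AM–4:52 PM = 6 h 29 min; less 30 min break → 5 h 59 min
Sat: 7:57 AM–3:04 PM = 7 h 7 min; less 30 min break → 6 h 37 min
Total worked: 46 h 38 min = 46.63 h.
Threshold 44 h → overtime 2 h 38 min, regular 44 h 0 min.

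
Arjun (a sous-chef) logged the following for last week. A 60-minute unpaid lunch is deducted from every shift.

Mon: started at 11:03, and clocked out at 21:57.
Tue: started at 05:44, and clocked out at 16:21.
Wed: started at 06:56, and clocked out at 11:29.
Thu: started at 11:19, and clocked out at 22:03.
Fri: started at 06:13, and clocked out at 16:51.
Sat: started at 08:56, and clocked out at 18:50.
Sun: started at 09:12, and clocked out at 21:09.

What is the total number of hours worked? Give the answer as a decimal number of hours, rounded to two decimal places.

62.28 hours

Mon: 11:03–21:57 = 10 h 54 min; less 60 min break → 9 h 54 min
Tue: 05:44–16:21 = 10 h 37 min; less 60 min break → 9 h 37 min
Wed: 06:56–11:29 = 4 h 33 min; less 60 min break → 3 h 33 min
Thu: 11:19–22:03 = 10 h 44 min; less 60 min break → 9 h 44 min
Fri: 06:13–16:51 = 10 h 38 min; less 60 min break → 9 h 38 min
Sat: 08:56–18:50 = 9 h 54 min; less 60 min break → 8 h 54 min
Sun: 09:12–21:09 = 11 h 57 min; less 60 min break → 10 h 57 min
Total: 9 h 54 min + 9 h 37 min + 3 h 33 min + 9 h 44 min + 9 h 38 min + 8 h 54 min + 10 h 57 min = 62 h 17 min.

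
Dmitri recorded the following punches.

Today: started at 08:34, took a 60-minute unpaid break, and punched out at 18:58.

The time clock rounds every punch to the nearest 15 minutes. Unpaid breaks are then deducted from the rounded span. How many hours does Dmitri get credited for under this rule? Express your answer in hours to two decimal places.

9.50 hours

Today: in 08:34→08:30, out 18:58→19:00; 10 h 30 min − 60 min = 9 h 30 min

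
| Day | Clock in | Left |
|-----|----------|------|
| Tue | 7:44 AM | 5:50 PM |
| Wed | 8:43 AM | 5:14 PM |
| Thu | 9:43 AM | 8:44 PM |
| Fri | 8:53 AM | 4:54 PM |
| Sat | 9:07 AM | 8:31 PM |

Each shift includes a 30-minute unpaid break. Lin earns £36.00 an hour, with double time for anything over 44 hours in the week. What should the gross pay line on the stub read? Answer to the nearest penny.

£1767.60

Tue: 7:44 AM–5:50 PM = 10 h 6 min; less 30 min break → 9 h 36 min
Wed: 8:43 AM–5:14 PM = 8 h 31 min; less 30 min break → 8 h 1 min
Thu: 9:43 AM–8:44 PM = 11 h 1 min; less 30 min break → 10 h 31 min
Fri: 8:53 AM–4:54 PM = 8 h 1 min; less 30 min break → 7 h 31 min
Sat: 9:07 AM–8:31 PM = 11 h 24 min; less 30 min break → 10 h 54 min
Total worked: 46 h 33 min = 2793 min.
Regular 44 h 0 min = 2640 min at £36.00/h; overtime 2 h 33 min = 153 min at £72.00/h.
Pay = (2640 × £36.00 + 153 × £72.00) ÷ 60 = £1767.60.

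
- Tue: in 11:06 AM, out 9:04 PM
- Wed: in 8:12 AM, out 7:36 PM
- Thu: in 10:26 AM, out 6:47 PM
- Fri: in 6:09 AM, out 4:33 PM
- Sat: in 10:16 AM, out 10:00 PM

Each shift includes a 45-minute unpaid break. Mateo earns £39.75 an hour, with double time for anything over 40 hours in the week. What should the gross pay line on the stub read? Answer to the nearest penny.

£2233.95

Tue: 11:06 AM–9:04 PM = 9 h 58 min; less 45 min break → 9 h 13 min
Wed: 8:12 AM–7:36 PM = 11 h 24 min; less 45 min break → 10 h 39 min
Thu: 10:26 AM–6:47 PM = 8 h 21 min; less 45 min break → 7 h 36 min
Fri: 6:09 AM–4:33 PM = 10 h 24 min; less 45 min break → 9 h 39 min
Sat: 10:16 AM–10:00 PM = 11 h 44 min; less 45 min break → 10 h 59 min
Total worked: 48 h 6 min = 2886 min.
Regular 40 h 0 min = 2400 min at £39.75/h; overtime 8 h 6 min = 486 min at £79.50/h.
Pay = (2400 × £39.75 + 486 × £79.50) ÷ 60 = £2233.95.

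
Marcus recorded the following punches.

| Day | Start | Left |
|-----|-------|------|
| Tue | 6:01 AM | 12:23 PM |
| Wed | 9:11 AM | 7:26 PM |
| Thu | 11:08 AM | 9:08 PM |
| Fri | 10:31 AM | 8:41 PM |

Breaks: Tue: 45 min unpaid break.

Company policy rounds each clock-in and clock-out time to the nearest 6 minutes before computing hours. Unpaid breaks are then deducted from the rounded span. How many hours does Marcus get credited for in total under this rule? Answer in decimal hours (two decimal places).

Tue: in 6:01 AM→6:00 AM, out 12:23 PM→12:24 PM; 6 h 24 min − 45 min = 5 h 39 min
Wed: in 9:11 AM→9:12 AM, out 7:26 PM→7:24 PM; 10 h 12 min
Thu: in 11:08 AM→11:06 AM, out 9:08 PM→9:06 PM; 10 h 0 min
Fri: in 10:31 AM→10:30 AM, out 8:41 PM→8:42 PM; 10 h 12 min
Total credited: 36 h 3 min.

36.05 hours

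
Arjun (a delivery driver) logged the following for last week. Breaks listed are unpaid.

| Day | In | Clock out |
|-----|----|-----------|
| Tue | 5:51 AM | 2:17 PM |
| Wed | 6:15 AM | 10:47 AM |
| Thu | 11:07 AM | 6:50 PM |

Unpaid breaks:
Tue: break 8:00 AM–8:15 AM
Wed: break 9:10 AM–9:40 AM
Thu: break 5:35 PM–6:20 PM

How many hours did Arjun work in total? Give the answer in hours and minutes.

19 h 11 min

Tue: 5:51 AM–2:17 PM = 8 h 26 min; less 15 min break → 8 h 11 min
Wed: 6:15 AM–10:47 AM = 4 h 32 min; less 30 min break → 4 h 2 min
Thu: 11:07 AM–6:50 PM = 7 h 43 min; less 45 min break → 6 h 58 min
Total: 8 h 11 min + 4 h 2 min + 6 h 58 min = 19 h 11 min.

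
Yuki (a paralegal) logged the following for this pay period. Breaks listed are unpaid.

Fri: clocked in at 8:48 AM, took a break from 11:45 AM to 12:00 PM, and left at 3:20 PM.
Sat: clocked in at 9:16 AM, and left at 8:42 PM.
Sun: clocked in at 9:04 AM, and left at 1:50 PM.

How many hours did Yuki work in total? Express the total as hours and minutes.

22 h 29 min

Fri: 8:48 AM–3:20 PM = 6 h 32 min; less 15 min break → 6 h 17 min
Sat: 9:16 AM–8:42 PM = 11 h 26 min
Sun: 9:04 AM–1:50 PM = 4 h 46 min
Total: 6 h 17 min + 11 h 26 min + 4 h 46 min = 22 h 29 min.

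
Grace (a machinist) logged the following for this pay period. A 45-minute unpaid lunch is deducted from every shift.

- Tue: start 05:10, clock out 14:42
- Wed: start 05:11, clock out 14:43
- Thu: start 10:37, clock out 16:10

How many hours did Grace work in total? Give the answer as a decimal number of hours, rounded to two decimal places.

Tue: 05:10–14:42 = 9 h 32 min; less 45 min break → 8 h 47 min
Wed: 05:11–14:43 = 9 h 32 min; less 45 min break → 8 h 47 min
Thu: 10:37–16:10 = 5 h 33 min; less 45 min break → 4 h 48 min
Total: 8 h 47 min + 8 h 47 min + 4 h 48 min = 22 h 22 min.

22.37 hours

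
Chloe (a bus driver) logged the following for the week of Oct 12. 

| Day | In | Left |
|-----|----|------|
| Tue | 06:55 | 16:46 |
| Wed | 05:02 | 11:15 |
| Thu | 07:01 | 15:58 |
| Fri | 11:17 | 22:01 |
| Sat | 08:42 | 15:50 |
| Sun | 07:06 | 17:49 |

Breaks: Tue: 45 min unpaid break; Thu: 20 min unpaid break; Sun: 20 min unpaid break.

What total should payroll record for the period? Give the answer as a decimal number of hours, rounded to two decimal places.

Tue: 06:55–16:46 = 9 h 51 min; less 45 min break → 9 h 6 min
Wed: 05:02–11:15 = 6 h 13 min
Thu: 07:01–15:58 = 8 h 57 min; less 20 min break → 8 h 37 min
Fri: 11:17–22:01 = 10 h 44 min
Sat: 08:42–15:50 = 7 h 8 min
Sun: 07:06–17:49 = 10 h 43 min; less 20 min break → 10 h 23 min
Total: 9 h 6 min + 6 h 13 min + 8 h 37 min + 10 h 44 min + 7 h 8 min + 10 h 23 min = 52 h 11 min.

52.18 hours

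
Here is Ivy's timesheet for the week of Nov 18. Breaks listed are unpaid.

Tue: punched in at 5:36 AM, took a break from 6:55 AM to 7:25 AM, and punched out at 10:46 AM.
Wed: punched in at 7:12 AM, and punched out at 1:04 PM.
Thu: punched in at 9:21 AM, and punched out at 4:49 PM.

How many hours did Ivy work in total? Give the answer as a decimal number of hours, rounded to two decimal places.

18.00 hours

Tue: 5:36 AM–10:46 AM = 5 h 10 min; less 30 min break → 4 h 40 min
Wed: 7:12 AM–1:04 PM = 5 h 52 min
Thu: 9:21 AM–4:49 PM = 7 h 28 min
Total: 4 h 40 min + 5 h 52 min + 7 h 28 min = 18 h 0 min.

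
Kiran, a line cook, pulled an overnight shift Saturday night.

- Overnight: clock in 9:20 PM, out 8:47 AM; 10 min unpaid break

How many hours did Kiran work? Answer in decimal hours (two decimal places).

Overnight: 9:20 PM → midnight = 2 h 40 min; midnight → 8:47 AM = 8 h 47 min; span 11 h 27 min; less 10 min break → 11 h 17 min

11.28 hours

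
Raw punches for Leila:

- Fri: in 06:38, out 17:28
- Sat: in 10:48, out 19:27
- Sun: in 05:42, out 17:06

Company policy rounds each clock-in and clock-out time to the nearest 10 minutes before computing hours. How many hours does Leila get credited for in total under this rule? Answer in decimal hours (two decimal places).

Fri: in 06:38→06:40, out 17:28→17:30; 10 h 50 min
Sat: in 10:48→10:50, out 19:27→19:30; 8 h 40 min
Sun: in 05:42→05:40, out 17:06→17:10; 11 h 30 min
Total credited: 31 h 0 min.

31.00 hours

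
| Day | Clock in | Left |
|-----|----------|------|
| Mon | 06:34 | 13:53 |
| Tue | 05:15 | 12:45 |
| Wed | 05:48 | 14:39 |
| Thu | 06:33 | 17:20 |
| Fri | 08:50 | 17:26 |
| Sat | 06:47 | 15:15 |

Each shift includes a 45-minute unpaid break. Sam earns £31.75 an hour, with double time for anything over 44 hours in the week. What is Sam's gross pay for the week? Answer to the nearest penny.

£1588.56

Mon: 06:34–13:53 = 7 h 19 min; less 45 min break → 6 h 34 min
Tue: 05:15–12:45 = 7 h 30 min; less 45 min break → 6 h 45 min
Wed: 05:48–14:39 = 8 h 51 min; less 45 min break → 8 h 6 min
Thu: 06:33–17:20 = 10 h 47 min; less 45 min break → 10 h 2 min
Fri: 08:50–17:26 = 8 h 36 min; less 45 min break → 7 h 51 min
Sat: 06:47–15:15 = 8 h 28 min; less 45 min break → 7 h 43 min
Total worked: 47 h 1 min = 2821 min.
Regular 44 h 0 min = 2640 min at £31.75/h; overtime 3 h 1 min = 181 min at £63.50/h.
Pay = (2640 × £31.75 + 181 × £63.50) ÷ 60 = £1588.56.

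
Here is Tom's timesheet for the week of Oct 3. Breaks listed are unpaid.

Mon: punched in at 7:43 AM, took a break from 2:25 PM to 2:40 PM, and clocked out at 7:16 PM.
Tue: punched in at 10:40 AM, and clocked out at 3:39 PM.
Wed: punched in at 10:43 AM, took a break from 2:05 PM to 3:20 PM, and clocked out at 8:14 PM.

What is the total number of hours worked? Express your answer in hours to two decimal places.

Mon: 7:43 AM–7:16 PM = 11 h 33 min; less 15 min break → 11 h 18 min
Tue: 10:40 AM–3:39 PM = 4 h 59 min
Wed: 10:43 AM–8:14 PM = 9 h 31 min; less 75 min break → 8 h 16 min
Total: 11 h 18 min + 4 h 59 min + 8 h 16 min = 24 h 33 min.

24.55 hours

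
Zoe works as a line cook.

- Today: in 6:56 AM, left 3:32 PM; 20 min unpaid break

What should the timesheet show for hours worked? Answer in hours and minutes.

8 h 16 min

Today: 6:56 AM–3:32 PM = 8 h 36 min; less 20 min break → 8 h 16 min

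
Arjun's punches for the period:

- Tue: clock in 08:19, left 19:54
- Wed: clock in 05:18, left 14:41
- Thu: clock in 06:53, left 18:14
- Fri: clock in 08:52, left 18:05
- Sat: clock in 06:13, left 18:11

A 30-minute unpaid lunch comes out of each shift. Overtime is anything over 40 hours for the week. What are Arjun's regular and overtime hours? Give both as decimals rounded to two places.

Tue: 08:19–19:54 = 11 h 35 min; less 30 min break → 11 h 5 min
Wed: 05:18–14:41 = 9 h 23 min; less 30 min break → 8 h 53 min
Thu: 06:53–18:14 = 11 h 21 min; less 30 min break → 10 h 51 min
Fri: 08:52–18:05 = 9 h 13 min; less 30 min break → 8 h 43 min
Sat: 06:13–18:11 = 11 h 58 min; less 30 min break → 11 h 28 min
Total worked: 51 h 0 min = 51.00 h.
Threshold 40 h → overtime 11 h 0 min, regular 40 h 0 min.

Regular 40.00 hours, overtime 11.00 hours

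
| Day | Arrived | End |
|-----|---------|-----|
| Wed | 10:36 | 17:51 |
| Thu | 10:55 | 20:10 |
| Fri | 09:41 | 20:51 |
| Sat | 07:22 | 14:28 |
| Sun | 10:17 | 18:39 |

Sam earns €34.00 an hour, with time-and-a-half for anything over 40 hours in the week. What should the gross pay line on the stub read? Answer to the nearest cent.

€1519.80

Wed: 10:36–17:51 = 7 h 15 min
Thu: 10:55–20:10 = 9 h 15 min
Fri: 09:41–20:51 = 11 h 10 min
Sat: 07:22–14:28 = 7 h 6 min
Sun: 10:17–18:39 = 8 h 22 min
Total worked: 43 h 8 min = 2588 min.
Regular 40 h 0 min = 2400 min at €34.00/h; overtime 3 h 8 min = 188 min at €51.00/h.
Pay = (2400 × €34.00 + 188 × €51.00) ÷ 60 = €1519.80.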